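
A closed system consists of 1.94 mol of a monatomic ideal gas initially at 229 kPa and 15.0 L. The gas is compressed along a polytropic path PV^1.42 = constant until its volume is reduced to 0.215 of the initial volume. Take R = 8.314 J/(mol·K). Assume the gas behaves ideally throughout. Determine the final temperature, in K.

T₁ = P₁V₁/(nR) = 229×15.0/(1.94×8.314) = 213 K.
Polytropic n=1.42: T₂ = T₁(V₁/V₂)^(n−1) = 213×(4.65)^0.42 = 406 K; P₂ = P₁(V₁/V₂)^n = 2030 kPa.

406 K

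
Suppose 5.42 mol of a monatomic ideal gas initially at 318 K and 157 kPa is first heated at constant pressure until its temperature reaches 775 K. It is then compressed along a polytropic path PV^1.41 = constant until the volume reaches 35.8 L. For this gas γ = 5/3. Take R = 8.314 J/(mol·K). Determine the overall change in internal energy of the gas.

V₁ = nRT₁/P₁ = 5.42×8.314×318/157 = 91.3 L.
Step 1 — Isobaric: P stays 157 kPa; V/T = const ⇒ T₂ = 775 K, V₂ = 222 L.
W = PΔV = 157×(222−91.3) kPa·L = 20600 J.
ΔU = nCvΔT = 5.42×12.5×(775−318) = 30900 J.
Q = ΔU + W = nCpΔT = 51500 J.
State after step 1: P = 157 kPa, V = 222 L, T = 775 K.
Step 2 — Polytropic n=1.41: T₂ = T₁(V₁/V₂)^(n−1) = 775×(6.21)^0.41 = 1640 K; P₂ = P₁(V₁/V₂)^n = 2060 kPa.
W = (P₁V₁−P₂V₂)/(n−1) = (157×222−2060×35.8)/0.41 = -95000 J.
ΔU = nCvΔT = 5.42×12.5×(1640−775) = 58400 J.
Q = ΔU + W = -36600 J.
Net over both steps: W = -74400 J, Q = 14900 J, ΔU = 89300 J.

89300 J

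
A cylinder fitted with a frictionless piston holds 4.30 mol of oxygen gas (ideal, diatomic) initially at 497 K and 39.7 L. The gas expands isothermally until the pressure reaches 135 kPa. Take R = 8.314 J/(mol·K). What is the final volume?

132 L

P₁ = nRT₁/V₁ = 4.30×8.314×497/39.7 = 448 kPa.
Isothermal: T stays 497 K; PV = const ⇒ V₂ = 132 L, P₂ = 135 kPa.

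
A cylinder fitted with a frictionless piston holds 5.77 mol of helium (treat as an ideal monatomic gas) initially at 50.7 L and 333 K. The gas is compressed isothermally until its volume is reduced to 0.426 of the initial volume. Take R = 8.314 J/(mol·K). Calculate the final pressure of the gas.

P₁ = nRT₁/V₁ = 5.77×8.314×333/50.7 = 315 kPa.
Isothermal: T stays 333 K; PV = const ⇒ V₂ = 21.6 L, P₂ = 740 kPa.

740 kPa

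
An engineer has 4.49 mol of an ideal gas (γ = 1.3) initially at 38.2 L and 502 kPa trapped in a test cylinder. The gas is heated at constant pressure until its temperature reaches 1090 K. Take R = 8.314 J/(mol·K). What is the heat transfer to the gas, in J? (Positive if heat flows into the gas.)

93200 J

T₁ = P₁V₁/(nR) = 502×38.2/(4.49×8.314) = 514 K.
Isobaric: P stays 502 kPa; V/T = const ⇒ T₂ = 1090 K, V₂ = 81.1 L.
W = PΔV = 502×(81.1−38.2) kPa·L = 21500 J.
ΔU = nCvΔT = 4.49×27.7×(1090−514) = 71700 J.
Q = ΔU + W = nCpΔT = 93200 J.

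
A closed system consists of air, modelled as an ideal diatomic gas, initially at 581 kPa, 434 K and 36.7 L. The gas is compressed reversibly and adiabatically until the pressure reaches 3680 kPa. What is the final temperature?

Adiabatic: T₂/T₁ = (P₂/P₁)^((γ−1)/γ) ⇒ T₂ = 434×(6.33)^0.286 = 735 K; V₂ = 9.82 L.

735 K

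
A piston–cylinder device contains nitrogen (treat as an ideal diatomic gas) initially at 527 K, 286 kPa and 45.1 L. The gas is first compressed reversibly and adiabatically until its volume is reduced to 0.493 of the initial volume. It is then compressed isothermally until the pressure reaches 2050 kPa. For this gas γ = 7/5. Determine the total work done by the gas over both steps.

-27300 J

n = P₁V₁/(RT₁) = 286×45.1/(8.314×527) = 2.94 mol.
Step 1 — Adiabatic: TV^(γ−1) = const ⇒ T₂ = 527×(2.03)^0.400 = 699 K; PV^γ = const ⇒ P₂ = 770 kPa.
ΔU = nCvΔT = 2.94×20.8×(699−527) = 10500 J.
Q = 0 for an adiabatic process, so W = −ΔU = -10500 J.
State after step 1: P = 770 kPa, V = 22.2 L, T = 699 K.
Step 2 — Isothermal: T stays 699 K; PV = const ⇒ V₂ = 8.35 L, P₂ = 2050 kPa.
ΔU = 0 (ideal gas, T constant).
W = nRT ln(V₂/V₁) = 2.94×8.314×699×ln(0.376) = -16800 J.
Q = ΔU + W = -16800 J.
Net over both steps: W = -27300 J, Q = -16800 J, ΔU = 10500 J.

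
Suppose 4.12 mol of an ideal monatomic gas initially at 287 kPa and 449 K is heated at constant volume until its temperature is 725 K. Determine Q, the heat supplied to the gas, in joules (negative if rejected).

14200 J

V₁ = nRT₁/P₁ = 4.12×8.314×449/287 = 53.6 L.
Isochoric: V stays 53.6 L; P/T = const ⇒ T₂ = 725 K, P₂ = 463 kPa.
W = 0 (no volume change).
ΔU = nCvΔT = 4.12×12.5×(725−449) = 14200 J.
Q = ΔU = 14200 J.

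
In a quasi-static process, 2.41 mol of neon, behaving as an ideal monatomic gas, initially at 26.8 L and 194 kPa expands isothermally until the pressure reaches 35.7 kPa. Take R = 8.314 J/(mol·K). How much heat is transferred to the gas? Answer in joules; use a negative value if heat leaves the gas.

T₁ = P₁V₁/(nR) = 194×26.8/(2.41×8.314) = 259 K.
Isothermal: T stays 259 K; PV = const ⇒ V₂ = 146 L, P₂ = 35.7 kPa.
ΔU = 0 (ideal gas, T constant).
W = nRT ln(V₂/V₁) = 2.41×8.314×259×ln(5.43) = 8800 J.
Q = ΔU + W = 8800 J.

8800 J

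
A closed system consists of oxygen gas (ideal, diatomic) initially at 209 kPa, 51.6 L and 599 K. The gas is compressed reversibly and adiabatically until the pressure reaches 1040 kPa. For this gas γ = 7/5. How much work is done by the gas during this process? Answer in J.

-15700 J

n = P₁V₁/(RT₁) = 209×51.6/(8.314×599) = 2.17 mol.
Adiabatic: T₂/T₁ = (P₂/P₁)^((γ−1)/γ) ⇒ T₂ = 599×(4.98)^0.286 = 947 K; V₂ = 16.4 L.
ΔU = nCvΔT = 2.17×20.8×(947−599) = 15700 J.
Q = 0 for an adiabatic process, so W = −ΔU = -15700 J.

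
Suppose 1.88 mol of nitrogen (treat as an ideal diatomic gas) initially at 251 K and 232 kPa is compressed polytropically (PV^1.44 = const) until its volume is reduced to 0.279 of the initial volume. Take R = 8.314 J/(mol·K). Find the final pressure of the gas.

1460 kPa

V₁ = nRT₁/P₁ = 1.88×8.314×251/232 = 16.9 L.
Polytropic n=1.44: T₂ = T₁(V₁/V₂)^(n−1) = 251×(3.58)^0.44 = 440 K; P₂ = P₁(V₁/V₂)^n = 1460 kPa.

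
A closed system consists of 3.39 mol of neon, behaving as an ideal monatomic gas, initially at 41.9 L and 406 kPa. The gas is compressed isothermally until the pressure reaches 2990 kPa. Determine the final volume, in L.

5.69 L

T₁ = P₁V₁/(nR) = 406×41.9/(3.39×8.314) = 604 K.
Isothermal: T stays 604 K; PV = const ⇒ V₂ = 5.69 L, P₂ = 2990 kPa.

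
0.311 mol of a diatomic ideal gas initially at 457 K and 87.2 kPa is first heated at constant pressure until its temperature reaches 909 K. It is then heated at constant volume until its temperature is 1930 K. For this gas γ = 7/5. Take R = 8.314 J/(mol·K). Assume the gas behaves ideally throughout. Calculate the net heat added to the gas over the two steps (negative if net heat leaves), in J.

10700 J

V₁ = nRT₁/P₁ = 0.311×8.314×457/87.2 = 13.6 L.
Step 1 — Isobaric: P stays 87.2 kPa; V/T = const ⇒ T₂ = 909 K, V₂ = 27.0 L.
W = PΔV = 87.2×(27.0−13.6) kPa·L = 1170 J.
ΔU = nCvΔT = 0.311×20.8×(909−457) = 2920 J.
Q = ΔU + W = nCpΔT = 4090 J.
State after step 1: P = 87.2 kPa, V = 27.0 L, T = 909 K.
Step 2 — Isochoric: V stays 27.0 L; P/T = const ⇒ T₂ = 1930 K, P₂ = 185 kPa.
W = 0 (no volume change).
ΔU = nCvΔT = 0.311×20.8×(1930−909) = 6600 J.
Q = ΔU = 6600 J.
Net over both steps: W = 1170 J, Q = 10700 J, ΔU = 9520 J.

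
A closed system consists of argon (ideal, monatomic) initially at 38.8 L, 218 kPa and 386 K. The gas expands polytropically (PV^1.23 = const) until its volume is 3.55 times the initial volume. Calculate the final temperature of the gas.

Polytropic n=1.23: T₂ = T₁(V₁/V₂)^(n−1) = 386×(0.282)^0.23 = 288 K; P₂ = P₁(V₁/V₂)^n = 45.9 kPa.

288 K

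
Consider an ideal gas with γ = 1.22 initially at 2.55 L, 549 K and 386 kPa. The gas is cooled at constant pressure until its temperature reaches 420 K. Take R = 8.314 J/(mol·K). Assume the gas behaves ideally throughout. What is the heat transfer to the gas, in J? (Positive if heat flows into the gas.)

-1280 J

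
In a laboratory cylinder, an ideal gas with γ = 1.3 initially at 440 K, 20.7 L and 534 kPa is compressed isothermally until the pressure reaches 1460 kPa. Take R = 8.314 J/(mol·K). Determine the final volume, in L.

Isothermal: T stays 440 K; PV = const ⇒ V₂ = 7.57 L, P₂ = 1460 kPa.

7.57 L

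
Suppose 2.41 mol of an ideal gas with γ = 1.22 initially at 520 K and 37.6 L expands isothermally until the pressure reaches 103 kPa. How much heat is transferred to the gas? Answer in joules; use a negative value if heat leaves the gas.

P₁ = nRT₁/V₁ = 2.41×8.314×520/37.6 = 277 kPa.
Isothermal: T stays 520 K; PV = const ⇒ V₂ = 101 L, P₂ = 103 kPa.
ΔU = 0 (ideal gas, T constant).
W = nRT ln(V₂/V₁) = 2.41×8.314×520×ln(2.69) = 10300 J.
Q = ΔU + W = 10300 J.

10300 J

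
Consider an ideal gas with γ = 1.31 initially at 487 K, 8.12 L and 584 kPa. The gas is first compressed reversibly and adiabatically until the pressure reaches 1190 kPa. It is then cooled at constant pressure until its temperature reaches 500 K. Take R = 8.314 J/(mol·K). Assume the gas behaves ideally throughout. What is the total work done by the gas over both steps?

n = P₁V₁/(RT₁) = 584×8.12/(8.314×487) = 1.17 mol.
Step 1 — Adiabatic: T₂/T₁ = (P₂/P₁)^((γ−1)/γ) ⇒ T₂ = 487×(2.04)^0.237 = 576 K; V₂ = 4.72 L.
ΔU = nCvΔT = 1.17×26.8×(576−487) = 2810 J.
Q = 0 for an adiabatic process, so W = −ΔU = -2810 J.
State after step 1: P = 1190 kPa, V = 4.72 L, T = 576 K.
Step 2 — Isobaric: P stays 1190 kPa; V/T = const ⇒ T₂ = 500 K, V₂ = 4.09 L.
W = PΔV = 1190×(4.09−4.72) kPa·L = -743 J.
ΔU = nCvΔT = 1.17×26.8×(500−576) = -2400 J.
Q = ΔU + W = nCpΔT = -3140 J.
Net over both steps: W = -3550 J, Q = -3140 J, ΔU = 408 J.

-3550 J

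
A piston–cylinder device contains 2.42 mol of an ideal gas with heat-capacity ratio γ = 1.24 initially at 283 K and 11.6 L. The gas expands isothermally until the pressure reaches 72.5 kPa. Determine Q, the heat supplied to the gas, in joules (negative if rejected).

P₁ = nRT₁/V₁ = 2.42×8.314×283/11.6 = 491 kPa.
Isothermal: T stays 283 K; PV = const ⇒ V₂ = 78.5 L, P₂ = 72.5 kPa.
ΔU = 0 (ideal gas, T constant).
W = nRT ln(V₂/V₁) = 2.42×8.314×283×ln(6.77) = 10900 J.
Q = ΔU + W = 10900 J.

10900 J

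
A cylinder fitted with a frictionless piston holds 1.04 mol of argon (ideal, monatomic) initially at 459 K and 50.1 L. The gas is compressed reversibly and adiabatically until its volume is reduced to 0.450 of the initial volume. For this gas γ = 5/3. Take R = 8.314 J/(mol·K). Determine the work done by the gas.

-4180 J

P₁ = nRT₁/V₁ = 1.04×8.314×459/50.1 = 79.2 kPa.
Adiabatic: TV^(γ−1) = const ⇒ T₂ = 459×(2.22)^0.667 = 782 K; PV^γ = const ⇒ P₂ = 300 kPa.
ΔU = nCvΔT = 1.04×12.5×(782−459) = 4180 J.
Q = 0 for an adiabatic process, so W = −ΔU = -4180 J.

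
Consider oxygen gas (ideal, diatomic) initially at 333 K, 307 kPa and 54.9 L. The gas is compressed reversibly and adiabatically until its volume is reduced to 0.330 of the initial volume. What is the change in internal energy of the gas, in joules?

23500 J

n = P₁V₁/(RT₁) = 307×54.9/(8.314×333) = 6.09 mol.
Adiabatic: TV^(γ−1) = const ⇒ T₂ = 333×(3.03)^0.400 = 519 K; PV^γ = const ⇒ P₂ = 1450 kPa.
For an ideal gas ΔU = nCvΔT with Cv = (5/2)R = 20.8 J/(mol·K).
ΔU = 6.09×20.8×(519−333) = 23500 J.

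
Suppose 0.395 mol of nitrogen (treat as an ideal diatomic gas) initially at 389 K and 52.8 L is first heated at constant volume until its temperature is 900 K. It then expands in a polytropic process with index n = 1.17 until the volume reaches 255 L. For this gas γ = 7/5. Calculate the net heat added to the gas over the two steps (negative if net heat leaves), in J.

P₁ = nRT₁/V₁ = 0.395×8.314×389/52.8 = 24.2 kPa.
Step 1 — Isochoric: V stays 52.8 L; P/T = const ⇒ T₂ = 900 K, P₂ = 56.0 kPa.
W = 0 (no volume change).
ΔU = nCvΔT = 0.395×20.8×(900−389) = 4200 J.
Q = ΔU = 4200 J.
State after step 1: P = 56.0 kPa, V = 52.8 L, T = 900 K.
Step 2 — Polytropic n=1.17: T₂ = T₁(V₁/V₂)^(n−1) = 900×(0.207)^0.17 = 689 K; P₂ = P₁(V₁/V₂)^n = 8.87 kPa.
W = (P₁V₁−P₂V₂)/(n−1) = (56.0×52.8−8.87×255)/0.17 = 4080 J.
ΔU = nCvΔT = 0.395×20.8×(689−900) = -1740 J.
Q = ΔU + W = 2350 J.
Net over both steps: W = 4080 J, Q = 6540 J, ΔU = 2460 J.

6540 J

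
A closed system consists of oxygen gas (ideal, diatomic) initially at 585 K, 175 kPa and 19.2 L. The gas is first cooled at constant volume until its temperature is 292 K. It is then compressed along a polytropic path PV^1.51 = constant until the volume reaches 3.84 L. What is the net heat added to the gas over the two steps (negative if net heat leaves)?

-3060 J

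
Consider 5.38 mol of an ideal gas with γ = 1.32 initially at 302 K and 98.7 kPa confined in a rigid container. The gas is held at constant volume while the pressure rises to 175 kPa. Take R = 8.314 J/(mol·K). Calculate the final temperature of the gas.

535 K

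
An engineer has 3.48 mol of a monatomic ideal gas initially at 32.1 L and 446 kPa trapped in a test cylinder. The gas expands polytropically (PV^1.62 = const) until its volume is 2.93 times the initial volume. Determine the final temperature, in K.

254 K

T₁ = P₁V₁/(nR) = 446×32.1/(3.48×8.314) = 495 K.
Polytropic n=1.62: T₂ = T₁(V₁/V₂)^(n−1) = 495×(0.341)^0.62 = 254 K; P₂ = P₁(V₁/V₂)^n = 78.2 kPa.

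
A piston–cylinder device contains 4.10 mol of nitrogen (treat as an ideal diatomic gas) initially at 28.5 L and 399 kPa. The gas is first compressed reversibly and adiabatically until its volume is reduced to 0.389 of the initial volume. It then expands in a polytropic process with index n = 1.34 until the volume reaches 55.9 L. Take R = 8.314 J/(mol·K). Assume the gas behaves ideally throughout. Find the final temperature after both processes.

281 K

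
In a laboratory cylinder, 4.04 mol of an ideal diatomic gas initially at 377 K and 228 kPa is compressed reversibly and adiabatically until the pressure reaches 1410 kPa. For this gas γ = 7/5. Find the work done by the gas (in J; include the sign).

-21600 J

V₁ = nRT₁/P₁ = 4.04×8.314×377/228 = 55.5 L.
Adiabatic: T₂/T₁ = (P₂/P₁)^((γ−1)/γ) ⇒ T₂ = 377×(6.18)^0.286 = 634 K; V₂ = 15.1 L.
ΔU = nCvΔT = 4.04×20.8×(634−377) = 21600 J.
Q = 0 for an adiabatic process, so W = −ΔU = -21600 J.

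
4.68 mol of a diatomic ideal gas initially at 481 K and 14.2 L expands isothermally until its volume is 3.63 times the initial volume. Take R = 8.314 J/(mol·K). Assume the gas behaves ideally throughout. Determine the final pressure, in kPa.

P₁ = nRT₁/V₁ = 4.68×8.314×481/14.2 = 1320 kPa.
Isothermal: T stays 481 K; PV = const ⇒ V₂ = 51.5 L, P₂ = 363 kPa.

363 kPa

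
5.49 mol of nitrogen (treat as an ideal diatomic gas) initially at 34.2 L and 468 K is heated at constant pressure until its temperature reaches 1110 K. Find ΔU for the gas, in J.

P₁ = nRT₁/V₁ = 5.49×8.314×468/34.2 = 625 kPa.
Isobaric: P stays 625 kPa; V/T = const ⇒ T₂ = 1110 K, V₂ = 81.1 L.
For an ideal gas ΔU = nCvΔT with Cv = (5/2)R = 20.8 J/(mol·K).
ΔU = 5.49×20.8×(1110−468) = 73300 J.

73300 J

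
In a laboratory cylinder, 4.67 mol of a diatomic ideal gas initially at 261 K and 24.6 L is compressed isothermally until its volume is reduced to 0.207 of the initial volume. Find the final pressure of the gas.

1990 kPa

P₁ = nRT₁/V₁ = 4.67×8.314×261/24.6 = 412 kPa.
Isothermal: T stays 261 K; PV = const ⇒ V₂ = 5.09 L, P₂ = 1990 kPa.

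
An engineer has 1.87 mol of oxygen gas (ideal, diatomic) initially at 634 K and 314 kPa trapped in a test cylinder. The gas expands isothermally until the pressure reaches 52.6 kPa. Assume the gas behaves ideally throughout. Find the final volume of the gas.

V₁ = nRT₁/P₁ = 1.87×8.314×634/314 = 31.4 L.
Isothermal: T stays 634 K; PV = const ⇒ V₂ = 187 L, P₂ = 52.6 kPa.

187 L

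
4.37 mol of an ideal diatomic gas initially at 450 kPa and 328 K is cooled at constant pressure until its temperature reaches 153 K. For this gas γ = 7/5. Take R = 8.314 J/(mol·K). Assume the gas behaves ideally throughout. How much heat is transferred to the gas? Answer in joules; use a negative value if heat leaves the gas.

V₁ = nRT₁/P₁ = 4.37×8.314×328/450 = 26.5 L.
Isobaric: P stays 450 kPa; V/T = const ⇒ T₂ = 153 K, V₂ = 12.4 L.
W = PΔV = 450×(12.4−26.5) kPa·L = -6360 J.
ΔU = nCvΔT = 4.37×20.8×(153−328) = -15900 J.
Q = ΔU + W = nCpΔT = -22300 J.

-22300 J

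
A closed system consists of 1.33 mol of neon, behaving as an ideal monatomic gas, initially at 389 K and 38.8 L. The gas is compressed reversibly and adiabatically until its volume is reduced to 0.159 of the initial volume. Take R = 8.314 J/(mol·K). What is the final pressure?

2380 kPa

P₁ = nRT₁/V₁ = 1.33×8.314×389/38.8 = 111 kPa.
Adiabatic: TV^(γ−1) = const ⇒ T₂ = 389×(6.29)^0.667 = 1330 K; PV^γ = const ⇒ P₂ = 2380 kPa.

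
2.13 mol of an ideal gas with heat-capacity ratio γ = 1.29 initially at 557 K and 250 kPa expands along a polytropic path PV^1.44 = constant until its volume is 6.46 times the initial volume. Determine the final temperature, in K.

V₁ = nRT₁/P₁ = 2.13×8.314×557/250 = 39.5 L.
Polytropic n=1.44: T₂ = T₁(V₁/V₂)^(n−1) = 557×(0.155)^0.44 = 245 K; P₂ = P₁(V₁/V₂)^n = 17.0 kPa.

245 K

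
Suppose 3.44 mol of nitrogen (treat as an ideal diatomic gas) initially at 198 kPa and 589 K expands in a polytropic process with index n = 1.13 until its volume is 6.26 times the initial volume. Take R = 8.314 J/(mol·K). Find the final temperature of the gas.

V₁ = nRT₁/P₁ = 3.44×8.314×589/198 = 85.1 L.
Polytropic n=1.13: T₂ = T₁(V₁/V₂)^(n−1) = 589×(0.160)^0.13 = 464 K; P₂ = P₁(V₁/V₂)^n = 24.9 kPa.

464 K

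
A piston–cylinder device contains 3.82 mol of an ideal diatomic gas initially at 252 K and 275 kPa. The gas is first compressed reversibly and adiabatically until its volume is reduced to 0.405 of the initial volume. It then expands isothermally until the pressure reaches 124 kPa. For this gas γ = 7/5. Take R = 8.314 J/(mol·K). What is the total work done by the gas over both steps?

V₁ = nRT₁/P₁ = 3.82×8.314×252/275 = 29.1 L.
Step 1 — Adiabatic: TV^(γ−1) = const ⇒ T₂ = 252×(2.47)^0.400 = 362 K; PV^γ = const ⇒ P₂ = 975 kPa.
ΔU = nCvΔT = 3.82×20.8×(362−252) = 8710 J.
Q = 0 for an adiabatic process, so W = −ΔU = -8710 J.
State after step 1: P = 975 kPa, V = 11.8 L, T = 362 K.
Step 2 — Isothermal: T stays 362 K; PV = const ⇒ V₂ = 92.7 L, P₂ = 124 kPa.
ΔU = 0 (ideal gas, T constant).
W = nRT ln(V₂/V₁) = 3.82×8.314×362×ln(7.86) = 23700 J.
Q = ΔU + W = 23700 J.
Net over both steps: W = 15000 J, Q = 23700 J, ΔU = 8710 J.

15000 J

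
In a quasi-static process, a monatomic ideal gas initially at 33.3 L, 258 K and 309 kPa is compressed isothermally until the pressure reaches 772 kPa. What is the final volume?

13.3 L

Isothermal: T stays 258 K; PV = const ⇒ V₂ = 13.3 L, P₂ = 772 kPa.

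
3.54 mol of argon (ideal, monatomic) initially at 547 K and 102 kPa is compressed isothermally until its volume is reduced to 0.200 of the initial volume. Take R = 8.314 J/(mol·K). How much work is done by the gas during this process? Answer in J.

V₁ = nRT₁/P₁ = 3.54×8.314×547/102 = 158 L.
Isothermal: T stays 547 K; PV = const ⇒ V₂ = 31.6 L, P₂ = 510 kPa.
W = nRT ln(V₂/V₁) = 3.54×8.314×547×ln(0.200) = -25900 J.

-25900 J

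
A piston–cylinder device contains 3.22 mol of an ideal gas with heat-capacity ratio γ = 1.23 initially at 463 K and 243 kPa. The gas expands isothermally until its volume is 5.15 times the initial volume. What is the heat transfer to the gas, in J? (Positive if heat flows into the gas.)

20300 J

V₁ = nRT₁/P₁ = 3.22×8.314×463/243 = 51.0 L.
Isothermal: T stays 463 K; PV = const ⇒ V₂ = 263 L, P₂ = 47.2 kPa.
ΔU = 0 (ideal gas, T constant).
W = nRT ln(V₂/V₁) = 3.22×8.314×463×ln(5.15) = 20300 J.
Q = ΔU + W = 20300 J.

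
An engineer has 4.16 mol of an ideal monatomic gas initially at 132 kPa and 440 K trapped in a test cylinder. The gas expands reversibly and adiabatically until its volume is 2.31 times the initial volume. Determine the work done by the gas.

9760 J

V₁ = nRT₁/P₁ = 4.16×8.314×440/132 = 115 L.
Adiabatic: TV^(γ−1) = const ⇒ T₂ = 440×(0.433)^0.667 = 252 K; PV^γ = const ⇒ P₂ = 32.7 kPa.
ΔU = nCvΔT = 4.16×12.5×(252−440) = -9760 J.
Q = 0 for an adiabatic process, so W = −ΔU = 9760 J.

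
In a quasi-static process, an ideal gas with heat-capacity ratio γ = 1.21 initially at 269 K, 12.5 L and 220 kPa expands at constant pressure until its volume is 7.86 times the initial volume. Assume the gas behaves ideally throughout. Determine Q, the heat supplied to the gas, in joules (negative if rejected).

n = P₁V₁/(RT₁) = 220×12.5/(8.314×269) = 1.23 mol.
Isobaric: P stays 220 kPa; V/T = const ⇒ T₂ = 2110 K, V₂ = 98.2 L.
W = PΔV = 220×(98.2−12.5) kPa·L = 18900 J.
ΔU = nCvΔT = 1.23×39.6×(2110−269) = 89800 J.
Q = ΔU + W = nCpΔT = 109000 J.

109000 J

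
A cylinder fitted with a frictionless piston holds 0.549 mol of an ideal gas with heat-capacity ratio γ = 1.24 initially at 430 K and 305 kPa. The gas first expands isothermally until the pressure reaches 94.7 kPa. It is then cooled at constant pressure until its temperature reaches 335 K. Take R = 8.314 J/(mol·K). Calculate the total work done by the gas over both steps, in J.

1860 J

V₁ = nRT₁/P₁ = 0.549×8.314×430/305 = 6.44 L.
Step 1 — Isothermal: T stays 430 K; PV = const ⇒ V₂ = 20.7 L, P₂ = 94.7 kPa.
ΔU = 0 (ideal gas, T constant).
W = nRT ln(V₂/V₁) = 0.549×8.314×430×ln(3.22) = 2300 J.
Q = ΔU + W = 2300 J.
State after step 1: P = 94.7 kPa, V = 20.7 L, T = 430 K.
Step 2 — Isobaric: P stays 94.7 kPa; V/T = const ⇒ T₂ = 335 K, V₂ = 16.1 L.
W = PΔV = 94.7×(16.1−20.7) kPa·L = -434 J.
ΔU = nCvΔT = 0.549×34.6×(335−430) = -1810 J.
Q = ΔU + W = nCpΔT = -2240 J.
Net over both steps: W = 1860 J, Q = 55.2 J, ΔU = -1810 J.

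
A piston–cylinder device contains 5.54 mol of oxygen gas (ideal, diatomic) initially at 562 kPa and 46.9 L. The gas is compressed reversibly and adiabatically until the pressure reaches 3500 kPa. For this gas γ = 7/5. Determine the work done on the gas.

45200 J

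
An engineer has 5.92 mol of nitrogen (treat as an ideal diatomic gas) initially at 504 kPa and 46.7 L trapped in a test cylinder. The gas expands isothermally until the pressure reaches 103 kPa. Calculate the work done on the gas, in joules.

-37400 J

T₁ = P₁V₁/(nR) = 504×46.7/(5.92×8.314) = 478 K.
Isothermal: T stays 478 K; PV = const ⇒ V₂ = 229 L, P₂ = 103 kPa.
W = nRT ln(V₂/V₁) = 5.92×8.314×478×ln(4.89) = 37400 J.
Work done on the gas = −W_by = -37400 J.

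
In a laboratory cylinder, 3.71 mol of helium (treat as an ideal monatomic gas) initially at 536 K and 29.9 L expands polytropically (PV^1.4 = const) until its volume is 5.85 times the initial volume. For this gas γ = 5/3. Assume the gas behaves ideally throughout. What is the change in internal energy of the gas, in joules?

-12600 J

P₁ = nRT₁/V₁ = 3.71×8.314×536/29.9 = 553 kPa.
Polytropic n=1.4: T₂ = T₁(V₁/V₂)^(n−1) = 536×(0.171)^0.40 = 264 K; P₂ = P₁(V₁/V₂)^n = 46.6 kPa.
For an ideal gas ΔU = nCvΔT with Cv = (3/2)R = 12.5 J/(mol·K).
ΔU = 3.71×12.5×(264−536) = -12600 J.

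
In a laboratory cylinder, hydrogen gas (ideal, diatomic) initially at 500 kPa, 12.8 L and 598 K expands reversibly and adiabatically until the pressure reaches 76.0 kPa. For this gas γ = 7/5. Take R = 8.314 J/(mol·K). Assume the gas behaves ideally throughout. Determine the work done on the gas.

n = P₁V₁/(RT₁) = 500×12.8/(8.314×598) = 1.29 mol.
Adiabatic: T₂/T₁ = (P₂/P₁)^((γ−1)/γ) ⇒ T₂ = 598×(0.152)^0.286 = 349 K; V₂ = 49.2 L.
ΔU = nCvΔT = 1.29×20.8×(349−598) = -6660 J.
Q = 0 for an adiabatic process, so W = −ΔU = 6660 J.
Work done on the gas = −W_by = -6660 J.

-6660 J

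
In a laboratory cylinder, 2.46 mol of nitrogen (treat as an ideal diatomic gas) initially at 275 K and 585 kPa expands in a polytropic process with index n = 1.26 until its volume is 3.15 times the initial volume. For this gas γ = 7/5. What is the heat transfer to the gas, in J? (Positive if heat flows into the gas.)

V₁ = nRT₁/P₁ = 2.46×8.314×275/585 = 9.61 L.
Polytropic n=1.26: T₂ = T₁(V₁/V₂)^(n−1) = 275×(0.317)^0.26 = 204 K; P₂ = P₁(V₁/V₂)^n = 138 kPa.
W = (P₁V₁−P₂V₂)/(n−1) = (585×9.61−138×30.3)/0.26 = 5580 J.
ΔU = nCvΔT = 2.46×20.8×(204−275) = -3630 J.
Q = ΔU + W = 1950 J.

1950 J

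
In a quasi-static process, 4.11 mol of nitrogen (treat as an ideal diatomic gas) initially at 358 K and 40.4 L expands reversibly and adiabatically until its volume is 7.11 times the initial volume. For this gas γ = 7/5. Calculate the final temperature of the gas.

P₁ = nRT₁/V₁ = 4.11×8.314×358/40.4 = 303 kPa.
Adiabatic: TV^(γ−1) = const ⇒ T₂ = 358×(0.141)^0.400 = 163 K; PV^γ = const ⇒ P₂ = 19.4 kPa.

163 K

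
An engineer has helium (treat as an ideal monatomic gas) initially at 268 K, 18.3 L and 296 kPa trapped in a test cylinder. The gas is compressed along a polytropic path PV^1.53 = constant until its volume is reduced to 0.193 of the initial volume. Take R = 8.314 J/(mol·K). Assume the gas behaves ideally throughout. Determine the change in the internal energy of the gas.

n = P₁V₁/(RT₁) = 296×18.3/(8.314×268) = 2.43 mol.
Polytropic n=1.53: T₂ = T₁(V₁/V₂)^(n−1) = 268×(5.18)^0.53 = 641 K; P₂ = P₁(V₁/V₂)^n = 3670 kPa.
For an ideal gas ΔU = nCvΔT with Cv = (3/2)R = 12.5 J/(mol·K).
ΔU = 2.43×12.5×(641−268) = 11300 J.

11300 J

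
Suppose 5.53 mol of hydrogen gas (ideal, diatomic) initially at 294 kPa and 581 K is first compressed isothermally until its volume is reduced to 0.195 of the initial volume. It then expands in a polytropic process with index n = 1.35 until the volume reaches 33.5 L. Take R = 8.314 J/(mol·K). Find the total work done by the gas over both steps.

-28400 J

V₁ = nRT₁/P₁ = 5.53×8.314×581/294 = 90.9 L.
Step 1 — Isothermal: T stays 581 K; PV = const ⇒ V₂ = 17.7 L, P₂ = 1510 kPa.
ΔU = 0 (ideal gas, T constant).
W = nRT ln(V₂/V₁) = 5.53×8.314×581×ln(0.195) = -43700 J.
Q = ΔU + W = -43700 J.
State after step 1: P = 1510 kPa, V = 17.7 L, T = 581 K.
Step 2 — Polytropic n=1.35: T₂ = T₁(V₁/V₂)^(n−1) = 581×(0.529)^0.35 = 465 K; P₂ = P₁(V₁/V₂)^n = 638 kPa.
W = (P₁V₁−P₂V₂)/(n−1) = (1510×17.7−638×33.5)/0.35 = 15300 J.
ΔU = nCvΔT = 5.53×20.8×(465−581) = -13300 J.
Q = ΔU + W = 1910 J.
Net over both steps: W = -28400 J, Q = -41800 J, ΔU = -13300 J.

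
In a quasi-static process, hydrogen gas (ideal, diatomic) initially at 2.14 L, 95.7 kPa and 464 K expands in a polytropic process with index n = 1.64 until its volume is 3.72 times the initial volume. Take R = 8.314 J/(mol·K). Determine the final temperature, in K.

200 K

Polytropic n=1.64: T₂ = T₁(V₁/V₂)^(n−1) = 464×(0.269)^0.64 = 200 K; P₂ = P₁(V₁/V₂)^n = 11.1 kPa.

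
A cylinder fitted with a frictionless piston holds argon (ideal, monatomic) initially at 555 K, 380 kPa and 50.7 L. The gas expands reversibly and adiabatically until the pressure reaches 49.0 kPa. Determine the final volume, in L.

173 L

Adiabatic: T₂/T₁ = (P₂/P₁)^((γ−1)/γ) ⇒ T₂ = 555×(0.129)^0.400 = 245 K; V₂ = 173 L.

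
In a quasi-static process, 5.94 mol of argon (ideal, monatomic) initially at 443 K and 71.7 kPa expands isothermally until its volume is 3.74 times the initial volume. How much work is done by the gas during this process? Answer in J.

V₁ = nRT₁/P₁ = 5.94×8.314×443/71.7 = 305 L.
Isothermal: T stays 443 K; PV = const ⇒ V₂ = 1140 L, P₂ = 19.2 kPa.
W = nRT ln(V₂/V₁) = 5.94×8.314×443×ln(3.74) = 28900 J.

28900 J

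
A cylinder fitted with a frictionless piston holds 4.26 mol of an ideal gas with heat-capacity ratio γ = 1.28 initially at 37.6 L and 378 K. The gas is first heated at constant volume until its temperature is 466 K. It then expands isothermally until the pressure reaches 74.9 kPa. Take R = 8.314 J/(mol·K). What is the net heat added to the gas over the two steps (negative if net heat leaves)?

40300 J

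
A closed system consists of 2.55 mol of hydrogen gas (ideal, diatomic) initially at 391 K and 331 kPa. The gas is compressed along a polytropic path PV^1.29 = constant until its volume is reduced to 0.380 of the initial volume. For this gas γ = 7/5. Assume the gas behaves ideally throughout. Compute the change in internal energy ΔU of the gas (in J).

6710 J

V₁ = nRT₁/P₁ = 2.55×8.314×391/331 = 25.0 L.
Polytropic n=1.29: T₂ = T₁(V₁/V₂)^(n−1) = 391×(2.63)^0.29 = 518 K; P₂ = P₁(V₁/V₂)^n = 1150 kPa.
For an ideal gas ΔU = nCvΔT with Cv = (5/2)R = 20.8 J/(mol·K).
ΔU = 2.55×20.8×(518−391) = 6710 J.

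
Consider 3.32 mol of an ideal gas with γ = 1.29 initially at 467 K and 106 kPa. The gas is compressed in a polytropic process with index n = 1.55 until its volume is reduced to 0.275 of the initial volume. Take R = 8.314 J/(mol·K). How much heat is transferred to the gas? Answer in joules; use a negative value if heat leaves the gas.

V₁ = nRT₁/P₁ = 3.32×8.314×467/106 = 122 L.
Polytropic n=1.55: T₂ = T₁(V₁/V₂)^(n−1) = 467×(3.64)^0.55 = 950 K; P₂ = P₁(V₁/V₂)^n = 784 kPa.
W = (P₁V₁−P₂V₂)/(n−1) = (106×122−784×33.4)/0.55 = -24200 J.
ΔU = nCvΔT = 3.32×28.7×(950−467) = 46000 J.
Q = ΔU + W = 21700 J.

21700 J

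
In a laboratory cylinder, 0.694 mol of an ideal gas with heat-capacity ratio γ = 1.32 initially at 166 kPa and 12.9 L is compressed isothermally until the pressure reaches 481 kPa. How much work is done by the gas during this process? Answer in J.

-2280 J

T₁ = P₁V₁/(nR) = 166×12.9/(0.694×8.314) = 371 K.
Isothermal: T stays 371 K; PV = const ⇒ V₂ = 4.45 L, P₂ = 481 kPa.
W = nRT ln(V₂/V₁) = 0.694×8.314×371×ln(0.345) = -2280 J.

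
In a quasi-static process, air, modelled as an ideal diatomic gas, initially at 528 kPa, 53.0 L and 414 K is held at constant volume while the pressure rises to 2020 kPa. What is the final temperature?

1580 K

Isochoric: V stays 53.0 L; P/T = const ⇒ T₂ = 1580 K, P₂ = 2020 kPa.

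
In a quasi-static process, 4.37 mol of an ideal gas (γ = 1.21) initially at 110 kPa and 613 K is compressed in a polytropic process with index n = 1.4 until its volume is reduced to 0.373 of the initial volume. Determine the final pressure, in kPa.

438 kPa

V₁ = nRT₁/P₁ = 4.37×8.314×613/110 = 202 L.
Polytropic n=1.4: T₂ = T₁(V₁/V₂)^(n−1) = 613×(2.68)^0.40 = 909 K; P₂ = P₁(V₁/V₂)^n = 438 kPa.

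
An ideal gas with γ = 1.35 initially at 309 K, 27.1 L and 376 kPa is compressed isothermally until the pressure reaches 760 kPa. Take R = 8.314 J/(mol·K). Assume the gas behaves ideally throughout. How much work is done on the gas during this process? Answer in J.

7170 J

n = P₁V₁/(RT₁) = 376×27.1/(8.314×309) = 3.97 mol.
Isothermal: T stays 309 K; PV = const ⇒ V₂ = 13.4 L, P₂ = 760 kPa.
W = nRT ln(V₂/V₁) = 3.97×8.314×309×ln(0.495) = -7170 J.
Work done on the gas = −W_by = 7170 J.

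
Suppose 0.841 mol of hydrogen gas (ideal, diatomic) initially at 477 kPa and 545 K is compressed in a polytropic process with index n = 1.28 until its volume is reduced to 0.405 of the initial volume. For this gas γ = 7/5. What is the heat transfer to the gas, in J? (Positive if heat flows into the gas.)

-1180 J

V₁ = nRT₁/P₁ = 0.841×8.314×545/477 = 7.99 L.
Polytropic n=1.28: T₂ = T₁(V₁/V₂)^(n−1) = 545×(2.47)^0.28 = 702 K; P₂ = P₁(V₁/V₂)^n = 1520 kPa.
W = (P₁V₁−P₂V₂)/(n−1) = (477×7.99−1520×3.24)/0.28 = -3920 J.
ΔU = nCvΔT = 0.841×20.8×(702−545) = 2740 J.
Q = ΔU + W = -1180 J.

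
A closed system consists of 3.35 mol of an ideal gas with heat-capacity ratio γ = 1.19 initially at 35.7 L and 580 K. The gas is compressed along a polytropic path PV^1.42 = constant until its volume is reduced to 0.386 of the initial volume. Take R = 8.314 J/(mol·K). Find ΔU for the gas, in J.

P₁ = nRT₁/V₁ = 3.35×8.314×580/35.7 = 452 kPa.
Polytropic n=1.42: T₂ = T₁(V₁/V₂)^(n−1) = 580×(2.59)^0.42 = 865 K; P₂ = P₁(V₁/V₂)^n = 1750 kPa.
For an ideal gas ΔU = nCvΔT with Cv = R/(γ−1) = 43.8 J/(mol·K).
ΔU = 3.35×43.8×(865−580) = 41800 J.

41800 J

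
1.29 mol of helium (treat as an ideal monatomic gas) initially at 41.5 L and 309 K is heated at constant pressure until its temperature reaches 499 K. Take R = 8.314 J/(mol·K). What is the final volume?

67.0 L

P₁ = nRT₁/V₁ = 1.29×8.314×309/41.5 = 79.9 kPa.
Isobaric: P stays 79.9 kPa; V/T = const ⇒ T₂ = 499 K, V₂ = 67.0 L.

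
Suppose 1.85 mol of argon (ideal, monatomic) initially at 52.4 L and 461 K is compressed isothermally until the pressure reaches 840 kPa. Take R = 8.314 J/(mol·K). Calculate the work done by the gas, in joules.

P₁ = nRT₁/V₁ = 1.85×8.314×461/52.4 = 135 kPa.
Isothermal: T stays 461 K; PV = const ⇒ V₂ = 8.44 L, P₂ = 840 kPa.
W = nRT ln(V₂/V₁) = 1.85×8.314×461×ln(0.161) = -12900 J.

-12900 J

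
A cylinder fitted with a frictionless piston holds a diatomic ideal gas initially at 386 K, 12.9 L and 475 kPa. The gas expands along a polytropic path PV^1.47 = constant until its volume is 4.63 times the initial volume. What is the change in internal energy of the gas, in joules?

-7860 J

n = P₁V₁/(RT₁) = 475×12.9/(8.314×386) = 1.91 mol.
Polytropic n=1.47: T₂ = T₁(V₁/V₂)^(n−1) = 386×(0.216)^0.47 = 188 K; P₂ = P₁(V₁/V₂)^n = 49.9 kPa.
For an ideal gas ΔU = nCvΔT with Cv = (5/2)R = 20.8 J/(mol·K).
ΔU = 1.91×20.8×(188−386) = -7860 J.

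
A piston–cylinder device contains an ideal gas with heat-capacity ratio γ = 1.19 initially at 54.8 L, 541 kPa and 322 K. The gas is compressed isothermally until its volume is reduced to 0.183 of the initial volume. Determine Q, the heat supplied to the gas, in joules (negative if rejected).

n = P₁V₁/(RT₁) = 541×54.8/(8.314×322) = 11.1 mol.
Isothermal: T stays 322 K; PV = const ⇒ V₂ = 10.0 L, P₂ = 2960 kPa.
ΔU = 0 (ideal gas, T constant).
W = nRT ln(V₂/V₁) = 11.1×8.314×322×ln(0.183) = -50300 J.
Q = ΔU + W = -50300 J.

-50300 J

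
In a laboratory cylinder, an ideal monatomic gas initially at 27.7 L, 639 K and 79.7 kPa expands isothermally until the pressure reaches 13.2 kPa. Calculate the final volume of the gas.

167 L

Isothermal: T stays 639 K; PV = const ⇒ V₂ = 167 L, P₂ = 13.2 kPa.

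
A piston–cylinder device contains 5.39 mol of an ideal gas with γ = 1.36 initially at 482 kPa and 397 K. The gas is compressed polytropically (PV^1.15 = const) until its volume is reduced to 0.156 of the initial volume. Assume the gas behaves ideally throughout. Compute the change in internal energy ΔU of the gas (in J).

15900 J

V₁ = nRT₁/P₁ = 5.39×8.314×397/482 = 36.9 L.
Polytropic n=1.15: T₂ = T₁(V₁/V₂)^(n−1) = 397×(6.41)^0.15 = 525 K; P₂ = P₁(V₁/V₂)^n = 4080 kPa.
For an ideal gas ΔU = nCvΔT with Cv = R/(γ−1) = 23.1 J/(mol·K).
ΔU = 5.39×23.1×(525−397) = 15900 J.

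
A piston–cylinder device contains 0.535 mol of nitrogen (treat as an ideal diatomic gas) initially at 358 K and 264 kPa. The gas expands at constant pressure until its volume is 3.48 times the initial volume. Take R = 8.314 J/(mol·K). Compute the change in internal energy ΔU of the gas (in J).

9870 J

V₁ = nRT₁/P₁ = 0.535×8.314×358/264 = 6.03 L.
Isobaric: P stays 264 kPa; V/T = const ⇒ T₂ = 1250 K, V₂ = 21.0 L.
For an ideal gas ΔU = nCvΔT with Cv = (5/2)R = 20.8 J/(mol·K).
ΔU = 0.535×20.8×(1250−358) = 9870 J.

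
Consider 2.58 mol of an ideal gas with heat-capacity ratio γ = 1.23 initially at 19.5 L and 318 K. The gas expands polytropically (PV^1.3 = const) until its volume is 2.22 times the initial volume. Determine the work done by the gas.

4840 J

P₁ = nRT₁/V₁ = 2.58×8.314×318/19.5 = 350 kPa.
Polytropic n=1.3: T₂ = T₁(V₁/V₂)^(n−1) = 318×(0.450)^0.30 = 250 K; P₂ = P₁(V₁/V₂)^n = 124 kPa.
W = (P₁V₁−P₂V₂)/(n−1) = (350×19.5−124×43.3)/0.30 = 4840 J.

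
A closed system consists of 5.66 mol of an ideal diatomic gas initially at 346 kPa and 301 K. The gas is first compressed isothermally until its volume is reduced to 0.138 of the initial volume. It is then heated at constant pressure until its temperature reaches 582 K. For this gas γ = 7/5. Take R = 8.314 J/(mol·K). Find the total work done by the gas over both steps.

-14800 J

V₁ = nRT₁/P₁ = 5.66×8.314×301/346 = 40.9 L.
Step 1 — Isothermal: T stays 301 K; PV = const ⇒ V₂ = 5.65 L, P₂ = 2510 kPa.
ΔU = 0 (ideal gas, T constant).
W = nRT ln(V₂/V₁) = 5.66×8.314×301×ln(0.138) = -28100 J.
Q = ΔU + W = -28100 J.
State after step 1: P = 2510 kPa, V = 5.65 L, T = 301 K.
Step 2 — Isobaric: P stays 2510 kPa; V/T = const ⇒ T₂ = 582 K, V₂ = 10.9 L.
W = PΔV = 2510×(10.9−5.65) kPa·L = 13200 J.
ΔU = nCvΔT = 5.66×20.8×(582−301) = 33100 J.
Q = ΔU + W = nCpΔT = 46300 J.
Net over both steps: W = -14800 J, Q = 18200 J, ΔU = 33100 J.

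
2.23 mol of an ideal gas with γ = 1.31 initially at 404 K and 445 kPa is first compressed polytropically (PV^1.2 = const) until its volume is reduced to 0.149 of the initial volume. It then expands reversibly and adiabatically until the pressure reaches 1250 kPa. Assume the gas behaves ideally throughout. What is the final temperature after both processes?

V₁ = nRT₁/P₁ = 2.23×8.314×404/445 = 16.8 L.
Step 1 — Polytropic n=1.2: T₂ = T₁(V₁/V₂)^(n−1) = 404×(6.71)^0.20 = 591 K; P₂ = P₁(V₁/V₂)^n = 4370 kPa.
W = (P₁V₁−P₂V₂)/(n−1) = (445×16.8−4370×2.51)/0.20 = -17400 J.
ΔU = nCvΔT = 2.23×26.8×(591−404) = 11200 J.
Q = ΔU + W = -6160 J.
State after step 1: P = 4370 kPa, V = 2.51 L, T = 591 K.
Step 2 — Adiabatic: T₂/T₁ = (P₂/P₁)^((γ−1)/γ) ⇒ T₂ = 591×(0.286)^0.237 = 440 K; V₂ = 6.52 L.
ΔU = nCvΔT = 2.23×26.8×(440−591) = -9070 J.
Q = 0 for an adiabatic process, so W = −ΔU = 9070 J.
Net over both steps: W = -8290 J, Q = -6160 J, ΔU = 2130 J.

440 K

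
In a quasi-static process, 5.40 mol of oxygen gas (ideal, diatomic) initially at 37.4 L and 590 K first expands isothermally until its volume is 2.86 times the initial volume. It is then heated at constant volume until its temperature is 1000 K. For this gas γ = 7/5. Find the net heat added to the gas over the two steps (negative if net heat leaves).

P₁ = nRT₁/V₁ = 5.40×8.314×590/37.4 = 708 kPa.
Step 1 — Isothermal: T stays 590 K; PV = const ⇒ V₂ = 107 L, P₂ = 248 kPa.
ΔU = 0 (ideal gas, T constant).
W = nRT ln(V₂/V₁) = 5.40×8.314×590×ln(2.86) = 27800 J.
Q = ΔU + W = 27800 J.
State after step 1: P = 248 kPa, V = 107 L, T = 590 K.
Step 2 — Isochoric: V stays 107 L; P/T = const ⇒ T₂ = 1000 K, P₂ = 420 kPa.
W = 0 (no volume change).
ΔU = nCvΔT = 5.40×20.8×(1000−590) = 46000 J.
Q = ΔU = 46000 J.
Net over both steps: W = 27800 J, Q = 73900 J, ΔU = 46000 J.

73900 J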